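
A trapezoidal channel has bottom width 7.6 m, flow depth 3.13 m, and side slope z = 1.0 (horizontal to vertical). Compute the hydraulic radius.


For a trapezoidal section with side slope z:
A = (b + z*y)*y = (7.6 + 1.0*3.13)*3.13 = 33.585 m^2.
P = b + 2*y*sqrt(1 + z^2) = 7.6 + 2*3.13*sqrt(1 + 1.0^2) = 16.453 m.
R = A/P = 33.585 / 16.453 = 2.0413 m.

2.0413


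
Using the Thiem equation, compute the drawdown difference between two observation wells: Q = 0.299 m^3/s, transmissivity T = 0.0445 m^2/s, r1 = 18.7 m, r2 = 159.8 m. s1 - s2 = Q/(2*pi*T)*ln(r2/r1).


Thiem equation: s1 - s2 = Q/(2*pi*T) * ln(r2/r1).
ln(r2/r1) = ln(159.8/18.7) = 2.1454.
Q/(2*pi*T) = 0.299 / (2*pi*0.0445) = 0.299 / 0.2796 = 1.0694.
s1 - s2 = 1.0694 * 2.1454 = 2.2942 m.

2.2942


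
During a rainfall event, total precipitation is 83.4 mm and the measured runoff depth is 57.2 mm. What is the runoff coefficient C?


The runoff coefficient C = runoff depth / rainfall depth.
C = 57.2 / 83.4
  = 0.6859.

0.6859


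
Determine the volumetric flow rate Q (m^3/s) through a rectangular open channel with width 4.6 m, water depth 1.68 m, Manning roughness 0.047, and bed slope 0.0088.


For a rectangular channel, the cross-sectional area A = b * y = 4.6 * 1.68 = 7.73 m^2.
The wetted perimeter P = b + 2y = 4.6 + 2*1.68 = 7.96 m.
Hydraulic radius R = A/P = 7.73/7.96 = 0.9709 m.
Velocity V = (1/n)*R^(2/3)*S^(1/2) = (1/0.047)*0.9709^(2/3)*0.0088^(1/2) = 1.9569 m/s.
Discharge Q = A * V = 7.73 * 1.9569 = 15.123 m^3/s.

15.123


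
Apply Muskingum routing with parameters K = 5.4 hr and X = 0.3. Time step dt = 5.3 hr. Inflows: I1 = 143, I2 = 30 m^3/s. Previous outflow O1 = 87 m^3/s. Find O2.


Muskingum coefficients:
denom = 2*K*(1-X) + dt = 2*5.4*(1-0.3) + 5.3 = 12.86.
C0 = (dt - 2*K*X)/denom = (5.3 - 2*5.4*0.3)/12.86 = 0.1602.
C1 = (dt + 2*K*X)/denom = (5.3 + 2*5.4*0.3)/12.86 = 0.6641.
C2 = (2*K*(1-X) - dt)/denom = 0.1757.
O2 = C0*I2 + C1*I1 + C2*O1
   = 0.1602*30 + 0.6641*143 + 0.1757*87
   = 115.06 m^3/s.

115.06


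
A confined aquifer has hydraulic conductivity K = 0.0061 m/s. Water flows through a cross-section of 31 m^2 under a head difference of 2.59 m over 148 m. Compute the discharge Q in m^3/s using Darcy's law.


Darcy's law: Q = K * A * i, where i = dh/L.
Hydraulic gradient i = 2.59 / 148 = 0.0175.
Q = 0.0061 * 31 * 0.0175
  = 0.0033 m^3/s.

0.0033


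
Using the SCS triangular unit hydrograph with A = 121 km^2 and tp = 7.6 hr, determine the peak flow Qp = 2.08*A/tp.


SCS formula: Qp = 2.08 * A / tp.
Qp = 2.08 * 121 / 7.6
   = 251.68 / 7.6
   = 33.12 m^3/s per cm.

33.12


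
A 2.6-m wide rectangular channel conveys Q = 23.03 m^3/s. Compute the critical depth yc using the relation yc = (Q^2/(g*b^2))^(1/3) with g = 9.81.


Using yc = (Q^2 / (g * b^2))^(1/3):
Q^2 = 23.03^2 = 530.38.
g * b^2 = 9.81 * 2.6^2 = 9.81 * 6.76 = 66.32.
Q^2 / (g*b^2) = 530.38 / 66.32 = 7.9973.
yc = 7.9973^(1/3) = 1.9998 m.

1.9998


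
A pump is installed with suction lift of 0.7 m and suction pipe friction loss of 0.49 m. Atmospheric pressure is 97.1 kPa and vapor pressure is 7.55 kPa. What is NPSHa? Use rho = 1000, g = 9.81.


NPSHa = p_atm/(rho*g) - z_s - hf_s - p_vap/(rho*g).
p_atm/(rho*g) = 97.1*1000 / (1000*9.81) = 9.898 m.
p_vap/(rho*g) = 7.55*1000 / (1000*9.81) = 0.77 m.
NPSHa = 9.898 - 0.7 - 0.49 - 0.77
      = 7.94 m.

7.94


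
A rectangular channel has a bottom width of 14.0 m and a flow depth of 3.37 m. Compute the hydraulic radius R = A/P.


For a rectangular section:
Flow area A = b * y = 14.0 * 3.37 = 47.18 m^2.
Wetted perimeter P = b + 2y = 14.0 + 2*3.37 = 20.74 m.
Hydraulic radius R = A/P = 47.18 / 20.74 = 2.2748 m.

2.2748


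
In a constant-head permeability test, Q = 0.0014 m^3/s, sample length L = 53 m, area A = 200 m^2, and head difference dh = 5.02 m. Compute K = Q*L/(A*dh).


From K = Q*L / (A*dh):
Numerator: Q*L = 0.0014 * 53 = 0.0742.
Denominator: A*dh = 200 * 5.02 = 1004.0.
K = 0.0742 / 1004.0 = 7.4e-05 m/s.

7.4e-05


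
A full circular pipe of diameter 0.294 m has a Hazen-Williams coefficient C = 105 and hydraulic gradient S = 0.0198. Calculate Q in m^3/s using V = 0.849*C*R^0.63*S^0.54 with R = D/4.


For a full circular pipe, R = D/4 = 0.294/4 = 0.0735 m.
V = 0.849 * 105 * 0.0735^0.63 * 0.0198^0.54
  = 0.849 * 105 * 0.193091 * 0.120282
  = 2.0704 m/s.
Pipe area A = pi*D^2/4 = pi*0.294^2/4 = 0.0679 m^2.
Q = A * V = 0.0679 * 2.0704 = 0.1406 m^3/s.

0.1406


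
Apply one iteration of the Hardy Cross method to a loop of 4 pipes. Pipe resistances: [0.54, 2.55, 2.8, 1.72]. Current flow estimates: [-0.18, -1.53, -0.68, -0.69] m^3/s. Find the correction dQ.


Numerator terms (r*Q*|Q|): 0.54*-0.18*|-0.18| = -0.0175; 2.55*-1.53*|-1.53| = -5.9693; 2.8*-0.68*|-0.68| = -1.2947; 1.72*-0.69*|-0.69| = -0.8189.
Sum of numerator = -8.1004.
Denominator terms (r*|Q|): 0.54*|-0.18| = 0.0972; 2.55*|-1.53| = 3.9015; 2.8*|-0.68| = 1.904; 1.72*|-0.69| = 1.1868.
2 * sum of denominator = 2 * 7.0895 = 14.179.
dQ = --8.1004 / 14.179 = 0.5713 m^3/s.

0.5713


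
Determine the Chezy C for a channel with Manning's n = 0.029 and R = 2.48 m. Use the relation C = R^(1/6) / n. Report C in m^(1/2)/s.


The Chezy coefficient relates to Manning's n through C = R^(1/6) / n.
R^(1/6) = 2.48^(1/6) = 1.163435.
C = 1.163435 / 0.029 = 40.12 m^(1/2)/s.

40.12


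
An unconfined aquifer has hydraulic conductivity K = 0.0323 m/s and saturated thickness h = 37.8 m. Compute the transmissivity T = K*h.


Transmissivity is defined as T = K * h.
T = 0.0323 * 37.8
  = 1.2209 m^2/s.

1.2209


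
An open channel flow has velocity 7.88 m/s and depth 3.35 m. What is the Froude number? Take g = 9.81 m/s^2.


The Froude number is defined as Fr = V / sqrt(g*y).
g*y = 9.81 * 3.35 = 32.8635.
sqrt(g*y) = sqrt(32.8635) = 5.7327.
Fr = 7.88 / 5.7327 = 1.3746.

1.3746


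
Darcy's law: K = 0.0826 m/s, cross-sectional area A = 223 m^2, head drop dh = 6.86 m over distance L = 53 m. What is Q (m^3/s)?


Darcy's law: Q = K * A * i, where i = dh/L.
Hydraulic gradient i = 6.86 / 53 = 0.129434.
Q = 0.0826 * 223 * 0.129434
  = 2.3841 m^3/s.

2.3841


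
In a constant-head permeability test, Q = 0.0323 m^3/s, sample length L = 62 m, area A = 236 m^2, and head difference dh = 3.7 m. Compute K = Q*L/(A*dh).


From K = Q*L / (A*dh):
Numerator: Q*L = 0.0323 * 62 = 2.0026.
Denominator: A*dh = 236 * 3.7 = 873.2.
K = 2.0026 / 873.2 = 0.002293 m/s.

0.002293


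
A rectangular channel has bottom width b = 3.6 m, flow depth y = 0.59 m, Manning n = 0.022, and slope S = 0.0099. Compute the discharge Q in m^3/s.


For a rectangular channel, the cross-sectional area A = b * y = 3.6 * 0.59 = 2.12 m^2.
The wetted perimeter P = b + 2y = 3.6 + 2*0.59 = 4.78 m.
Hydraulic radius R = A/P = 2.12/4.78 = 0.4444 m.
Velocity V = (1/n)*R^(2/3)*S^(1/2) = (1/0.022)*0.4444^(2/3)*0.0099^(1/2) = 2.6336 m/s.
Discharge Q = A * V = 2.12 * 2.6336 = 5.594 m^3/s.

5.594


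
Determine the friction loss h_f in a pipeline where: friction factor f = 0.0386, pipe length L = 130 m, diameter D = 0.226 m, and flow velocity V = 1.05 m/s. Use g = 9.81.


Darcy-Weisbach equation: h_f = f * (L/D) * V^2/(2g).
f * L/D = 0.0386 * 130/0.226 = 22.2035.
V^2/(2g) = 1.05^2 / (2*9.81) = 1.1025 / 19.62 = 0.0562 m.
h_f = 22.2035 * 0.0562 = 1.248 m.

1.248


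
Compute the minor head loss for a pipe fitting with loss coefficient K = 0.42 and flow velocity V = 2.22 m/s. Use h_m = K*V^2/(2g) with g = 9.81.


Minor loss formula: h_m = K * V^2/(2g).
V^2 = 2.22^2 = 4.9284.
V^2/(2g) = 4.9284 / 19.62 = 0.2512 m.
h_m = 0.42 * 0.2512 = 0.1055 m.

0.1055


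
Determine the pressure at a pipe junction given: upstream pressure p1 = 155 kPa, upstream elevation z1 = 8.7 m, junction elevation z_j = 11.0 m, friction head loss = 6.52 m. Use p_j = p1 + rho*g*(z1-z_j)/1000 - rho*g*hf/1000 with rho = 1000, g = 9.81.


Junction pressure: p_j = p1 + rho*g*(z1 - z_j)/1000 - rho*g*hf/1000.
Elevation term = 1000*9.81*(8.7 - 11.0)/1000 = -22.563 kPa.
Friction term = 1000*9.81*6.52/1000 = 63.961 kPa.
p_j = 155 + -22.563 - 63.961 = 68.48 kPa.

68.48


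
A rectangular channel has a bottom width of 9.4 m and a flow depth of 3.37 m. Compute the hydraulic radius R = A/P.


For a rectangular section:
Flow area A = b * y = 9.4 * 3.37 = 31.68 m^2.
Wetted perimeter P = b + 2y = 9.4 + 2*3.37 = 16.14 m.
Hydraulic radius R = A/P = 31.68 / 16.14 = 1.9627 m.

1.9627


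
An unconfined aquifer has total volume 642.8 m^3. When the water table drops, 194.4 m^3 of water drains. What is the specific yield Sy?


Specific yield Sy = Volume drained / Total volume.
Sy = 194.4 / 642.8
   = 0.3024.

0.3024


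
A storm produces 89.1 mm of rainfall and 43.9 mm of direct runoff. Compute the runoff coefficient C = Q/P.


The runoff coefficient C = runoff depth / rainfall depth.
C = 43.9 / 89.1
  = 0.4927.

0.4927


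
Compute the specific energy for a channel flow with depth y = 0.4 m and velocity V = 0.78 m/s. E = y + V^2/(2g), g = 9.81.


Specific energy E = y + V^2/(2g).
Velocity head = V^2/(2g) = 0.78^2 / (2*9.81) = 0.6084 / 19.62 = 0.031 m.
E = 0.4 + 0.031 = 0.431 m.

0.431


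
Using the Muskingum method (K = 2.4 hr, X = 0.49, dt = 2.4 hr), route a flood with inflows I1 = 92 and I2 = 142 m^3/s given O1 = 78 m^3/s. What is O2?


Muskingum coefficients:
denom = 2*K*(1-X) + dt = 2*2.4*(1-0.49) + 2.4 = 4.848.
C0 = (dt - 2*K*X)/denom = (2.4 - 2*2.4*0.49)/4.848 = 0.0099.
C1 = (dt + 2*K*X)/denom = (2.4 + 2*2.4*0.49)/4.848 = 0.9802.
C2 = (2*K*(1-X) - dt)/denom = 0.0099.
O2 = C0*I2 + C1*I1 + C2*O1
   = 0.0099*142 + 0.9802*92 + 0.0099*78
   = 92.36 m^3/s.

92.36


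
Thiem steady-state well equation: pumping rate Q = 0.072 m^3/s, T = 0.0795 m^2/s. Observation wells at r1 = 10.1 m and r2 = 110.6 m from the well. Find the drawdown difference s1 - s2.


Thiem equation: s1 - s2 = Q/(2*pi*T) * ln(r2/r1).
ln(r2/r1) = ln(110.6/10.1) = 2.3934.
Q/(2*pi*T) = 0.072 / (2*pi*0.0795) = 0.072 / 0.4995 = 0.1441.
s1 - s2 = 0.1441 * 2.3934 = 0.345 m.

0.345


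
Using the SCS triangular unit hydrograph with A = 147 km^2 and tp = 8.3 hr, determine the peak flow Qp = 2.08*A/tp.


SCS formula: Qp = 2.08 * A / tp.
Qp = 2.08 * 147 / 8.3
   = 305.76 / 8.3
   = 36.84 m^3/s per cm.

36.84


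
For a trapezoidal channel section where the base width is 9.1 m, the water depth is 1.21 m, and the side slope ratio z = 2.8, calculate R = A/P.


For a trapezoidal section with side slope z:
A = (b + z*y)*y = (9.1 + 2.8*1.21)*1.21 = 15.11 m^2.
P = b + 2*y*sqrt(1 + z^2) = 9.1 + 2*1.21*sqrt(1 + 2.8^2) = 16.295 m.
R = A/P = 15.11 / 16.295 = 0.9273 m.

0.9273


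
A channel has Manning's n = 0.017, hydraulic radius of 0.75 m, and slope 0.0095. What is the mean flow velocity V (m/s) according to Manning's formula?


Manning's equation gives V = (1/n) * R^(2/3) * S^(1/2).
First, compute R^(2/3) = 0.75^(2/3) = 0.8255.
Next, S^(1/2) = 0.0095^(1/2) = 0.097468.
Then 1/n = 1/0.017 = 58.82.
V = 58.82 * 0.8255 * 0.097468 = 4.7328 m/s.

4.7328


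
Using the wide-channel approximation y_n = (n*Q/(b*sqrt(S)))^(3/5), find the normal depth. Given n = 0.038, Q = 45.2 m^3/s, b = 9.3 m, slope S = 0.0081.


We use the wide-channel approximation y_n = (n*Q/(b*sqrt(S)))^(3/5).
sqrt(S) = sqrt(0.0081) = 0.09.
Numerator: n*Q = 0.038 * 45.2 = 1.7176.
Denominator: b*sqrt(S) = 9.3 * 0.09 = 0.837.
arg = 2.0521.
y_n = 2.0521^(3/5) = 1.5393 m.

1.5393


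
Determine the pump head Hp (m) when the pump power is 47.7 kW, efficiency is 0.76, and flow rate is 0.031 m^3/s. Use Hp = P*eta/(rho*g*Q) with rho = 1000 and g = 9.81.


Pump head formula: Hp = P * eta / (rho * g * Q).
Numerator: P * eta = 47.7 * 1000 * 0.76 = 36252.0 W.
Denominator: rho * g * Q = 1000 * 9.81 * 0.031 = 304.11.
Hp = 36252.0 / 304.11 = 119.21 m.

119.21


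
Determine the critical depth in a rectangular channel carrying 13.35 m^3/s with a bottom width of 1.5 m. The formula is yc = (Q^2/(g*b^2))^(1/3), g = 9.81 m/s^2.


Using yc = (Q^2 / (g * b^2))^(1/3):
Q^2 = 13.35^2 = 178.22.
g * b^2 = 9.81 * 1.5^2 = 9.81 * 2.25 = 22.07.
Q^2 / (g*b^2) = 178.22 / 22.07 = 8.0752.
yc = 8.0752^(1/3) = 2.0062 m.

2.0062


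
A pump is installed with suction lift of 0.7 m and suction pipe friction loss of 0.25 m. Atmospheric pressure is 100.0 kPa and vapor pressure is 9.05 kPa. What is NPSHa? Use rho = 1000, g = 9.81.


NPSHa = p_atm/(rho*g) - z_s - hf_s - p_vap/(rho*g).
p_atm/(rho*g) = 100.0*1000 / (1000*9.81) = 10.194 m.
p_vap/(rho*g) = 9.05*1000 / (1000*9.81) = 0.923 m.
NPSHa = 10.194 - 0.7 - 0.25 - 0.923
      = 8.32 m.

8.32


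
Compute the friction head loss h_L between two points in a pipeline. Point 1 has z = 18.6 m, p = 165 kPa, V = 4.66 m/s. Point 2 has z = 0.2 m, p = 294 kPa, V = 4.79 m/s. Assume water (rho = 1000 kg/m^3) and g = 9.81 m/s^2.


Total head at each section: H = z + p/(rho*g) + V^2/(2g).
H1 = 18.6 + 165*1000/(1000*9.81) + 4.66^2/(2*9.81)
   = 18.6 + 16.82 + 1.1068
   = 36.526 m.
H2 = 0.2 + 294*1000/(1000*9.81) + 4.79^2/(2*9.81)
   = 0.2 + 29.969 + 1.1694
   = 31.339 m.
h_L = H1 - H2 = 36.526 - 31.339 = 5.188 m.

5.188


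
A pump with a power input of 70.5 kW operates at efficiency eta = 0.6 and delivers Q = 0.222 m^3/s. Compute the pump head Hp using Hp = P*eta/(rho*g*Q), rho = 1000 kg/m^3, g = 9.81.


Pump head formula: Hp = P * eta / (rho * g * Q).
Numerator: P * eta = 70.5 * 1000 * 0.6 = 42300.0 W.
Denominator: rho * g * Q = 1000 * 9.81 * 0.222 = 2177.82.
Hp = 42300.0 / 2177.82 = 19.42 m.

19.42


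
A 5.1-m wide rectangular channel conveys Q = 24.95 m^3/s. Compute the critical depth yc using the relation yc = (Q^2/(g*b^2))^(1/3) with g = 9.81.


Using yc = (Q^2 / (g * b^2))^(1/3):
Q^2 = 24.95^2 = 622.5.
g * b^2 = 9.81 * 5.1^2 = 9.81 * 26.01 = 255.16.
Q^2 / (g*b^2) = 622.5 / 255.16 = 2.4396.
yc = 2.4396^(1/3) = 1.3462 m.

1.3462


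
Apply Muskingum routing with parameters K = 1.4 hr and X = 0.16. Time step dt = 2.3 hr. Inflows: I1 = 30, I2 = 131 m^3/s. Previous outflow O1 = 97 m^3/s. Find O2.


Muskingum coefficients:
denom = 2*K*(1-X) + dt = 2*1.4*(1-0.16) + 2.3 = 4.652.
C0 = (dt - 2*K*X)/denom = (2.3 - 2*1.4*0.16)/4.652 = 0.3981.
C1 = (dt + 2*K*X)/denom = (2.3 + 2*1.4*0.16)/4.652 = 0.5907.
C2 = (2*K*(1-X) - dt)/denom = 0.0112.
O2 = C0*I2 + C1*I1 + C2*O1
   = 0.3981*131 + 0.5907*30 + 0.0112*97
   = 70.96 m^3/s.

70.96


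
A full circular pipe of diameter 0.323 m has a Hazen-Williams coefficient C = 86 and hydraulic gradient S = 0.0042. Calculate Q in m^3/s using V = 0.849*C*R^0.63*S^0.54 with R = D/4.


For a full circular pipe, R = D/4 = 0.323/4 = 0.0808 m.
V = 0.849 * 86 * 0.0808^0.63 * 0.0042^0.54
  = 0.849 * 86 * 0.20488 * 0.052066
  = 0.7789 m/s.
Pipe area A = pi*D^2/4 = pi*0.323^2/4 = 0.0819 m^2.
Q = A * V = 0.0819 * 0.7789 = 0.0638 m^3/s.

0.0638


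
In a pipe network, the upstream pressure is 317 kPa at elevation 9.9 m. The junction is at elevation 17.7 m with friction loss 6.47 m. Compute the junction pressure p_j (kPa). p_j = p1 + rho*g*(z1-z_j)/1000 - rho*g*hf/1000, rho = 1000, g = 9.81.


Junction pressure: p_j = p1 + rho*g*(z1 - z_j)/1000 - rho*g*hf/1000.
Elevation term = 1000*9.81*(9.9 - 17.7)/1000 = -76.518 kPa.
Friction term = 1000*9.81*6.47/1000 = 63.471 kPa.
p_j = 317 + -76.518 - 63.471 = 177.01 kPa.

177.01


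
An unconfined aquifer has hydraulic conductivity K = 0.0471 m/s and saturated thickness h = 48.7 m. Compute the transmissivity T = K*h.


Transmissivity is defined as T = K * h.
T = 0.0471 * 48.7
  = 2.2938 m^2/s.

2.2938


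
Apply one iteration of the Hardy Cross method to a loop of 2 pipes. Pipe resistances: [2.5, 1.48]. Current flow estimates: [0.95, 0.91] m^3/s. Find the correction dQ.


Numerator terms (r*Q*|Q|): 2.5*0.95*|0.95| = 2.2563; 1.48*0.91*|0.91| = 1.2256.
Sum of numerator = 3.4818.
Denominator terms (r*|Q|): 2.5*|0.95| = 2.375; 1.48*|0.91| = 1.3468.
2 * sum of denominator = 2 * 3.7218 = 7.4436.
dQ = -3.4818 / 7.4436 = -0.4678 m^3/s.

-0.4678


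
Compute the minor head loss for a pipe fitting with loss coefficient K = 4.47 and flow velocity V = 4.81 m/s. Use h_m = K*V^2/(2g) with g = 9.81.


Minor loss formula: h_m = K * V^2/(2g).
V^2 = 4.81^2 = 23.1361.
V^2/(2g) = 23.1361 / 19.62 = 1.1792 m.
h_m = 4.47 * 1.1792 = 5.2711 m.

5.2711


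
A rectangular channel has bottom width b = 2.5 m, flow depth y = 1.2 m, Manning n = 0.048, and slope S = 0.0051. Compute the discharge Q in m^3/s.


For a rectangular channel, the cross-sectional area A = b * y = 2.5 * 1.2 = 3.0 m^2.
The wetted perimeter P = b + 2y = 2.5 + 2*1.2 = 4.9 m.
Hydraulic radius R = A/P = 3.0/4.9 = 0.6122 m.
Velocity V = (1/n)*R^(2/3)*S^(1/2) = (1/0.048)*0.6122^(2/3)*0.0051^(1/2) = 1.0727 m/s.
Discharge Q = A * V = 3.0 * 1.0727 = 3.218 m^3/s.

3.218


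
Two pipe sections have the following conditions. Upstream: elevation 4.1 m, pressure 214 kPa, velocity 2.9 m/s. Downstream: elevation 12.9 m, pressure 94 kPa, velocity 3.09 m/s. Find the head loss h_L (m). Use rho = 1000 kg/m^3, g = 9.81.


Total head at each section: H = z + p/(rho*g) + V^2/(2g).
H1 = 4.1 + 214*1000/(1000*9.81) + 2.9^2/(2*9.81)
   = 4.1 + 21.814 + 0.4286
   = 26.343 m.
H2 = 12.9 + 94*1000/(1000*9.81) + 3.09^2/(2*9.81)
   = 12.9 + 9.582 + 0.4867
   = 22.969 m.
h_L = H1 - H2 = 26.343 - 22.969 = 3.374 m.

3.374


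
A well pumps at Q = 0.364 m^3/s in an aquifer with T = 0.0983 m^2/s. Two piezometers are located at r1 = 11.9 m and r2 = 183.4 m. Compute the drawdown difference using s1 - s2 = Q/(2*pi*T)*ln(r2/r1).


Thiem equation: s1 - s2 = Q/(2*pi*T) * ln(r2/r1).
ln(r2/r1) = ln(183.4/11.9) = 2.7351.
Q/(2*pi*T) = 0.364 / (2*pi*0.0983) = 0.364 / 0.6176 = 0.5893.
s1 - s2 = 0.5893 * 2.7351 = 1.6119 m.

1.6119


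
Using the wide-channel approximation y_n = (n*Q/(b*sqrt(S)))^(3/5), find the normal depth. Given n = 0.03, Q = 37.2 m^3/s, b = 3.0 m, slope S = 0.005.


We use the wide-channel approximation y_n = (n*Q/(b*sqrt(S)))^(3/5).
sqrt(S) = sqrt(0.005) = 0.070711.
Numerator: n*Q = 0.03 * 37.2 = 1.116.
Denominator: b*sqrt(S) = 3.0 * 0.070711 = 0.212133.
arg = 5.2609.
y_n = 5.2609^(3/5) = 2.7079 m.

2.7079


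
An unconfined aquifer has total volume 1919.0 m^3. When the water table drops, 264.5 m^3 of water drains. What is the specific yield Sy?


Specific yield Sy = Volume drained / Total volume.
Sy = 264.5 / 1919.0
   = 0.1378.

0.1378


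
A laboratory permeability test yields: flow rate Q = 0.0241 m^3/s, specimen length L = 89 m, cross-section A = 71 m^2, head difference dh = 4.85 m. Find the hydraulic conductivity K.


From K = Q*L / (A*dh):
Numerator: Q*L = 0.0241 * 89 = 2.1449.
Denominator: A*dh = 71 * 4.85 = 344.35.
K = 2.1449 / 344.35 = 0.006229 m/s.

0.006229


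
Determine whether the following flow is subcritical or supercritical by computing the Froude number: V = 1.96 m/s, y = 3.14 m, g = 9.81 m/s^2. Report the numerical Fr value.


The Froude number is defined as Fr = V / sqrt(g*y).
g*y = 9.81 * 3.14 = 30.8034.
sqrt(g*y) = sqrt(30.8034) = 5.5501.
Fr = 1.96 / 5.5501 = 0.3531.
Since Fr < 1, the flow is subcritical.

0.3531


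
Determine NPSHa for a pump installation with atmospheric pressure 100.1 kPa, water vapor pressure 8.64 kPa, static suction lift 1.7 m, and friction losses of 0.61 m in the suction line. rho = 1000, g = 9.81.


NPSHa = p_atm/(rho*g) - z_s - hf_s - p_vap/(rho*g).
p_atm/(rho*g) = 100.1*1000 / (1000*9.81) = 10.204 m.
p_vap/(rho*g) = 8.64*1000 / (1000*9.81) = 0.881 m.
NPSHa = 10.204 - 1.7 - 0.61 - 0.881
      = 7.01 m.

7.01


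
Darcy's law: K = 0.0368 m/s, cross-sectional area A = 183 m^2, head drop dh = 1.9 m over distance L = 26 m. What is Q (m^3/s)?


Darcy's law: Q = K * A * i, where i = dh/L.
Hydraulic gradient i = 1.9 / 26 = 0.073077.
Q = 0.0368 * 183 * 0.073077
  = 0.4921 m^3/s.

0.4921


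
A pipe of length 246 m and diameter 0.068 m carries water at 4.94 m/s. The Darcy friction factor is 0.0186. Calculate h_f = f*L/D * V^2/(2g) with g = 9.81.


Darcy-Weisbach equation: h_f = f * (L/D) * V^2/(2g).
f * L/D = 0.0186 * 246/0.068 = 67.2882.
V^2/(2g) = 4.94^2 / (2*9.81) = 24.4036 / 19.62 = 1.2438 m.
h_f = 67.2882 * 1.2438 = 83.694 m.

83.694


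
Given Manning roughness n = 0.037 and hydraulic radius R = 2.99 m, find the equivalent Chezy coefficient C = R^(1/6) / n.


The Chezy coefficient relates to Manning's n through C = R^(1/6) / n.
R^(1/6) = 2.99^(1/6) = 1.200269.
C = 1.200269 / 0.037 = 32.44 m^(1/2)/s.

32.44


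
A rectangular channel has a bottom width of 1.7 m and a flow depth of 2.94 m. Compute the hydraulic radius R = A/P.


For a rectangular section:
Flow area A = b * y = 1.7 * 2.94 = 5.0 m^2.
Wetted perimeter P = b + 2y = 1.7 + 2*2.94 = 7.58 m.
Hydraulic radius R = A/P = 5.0 / 7.58 = 0.6594 m.

0.6594


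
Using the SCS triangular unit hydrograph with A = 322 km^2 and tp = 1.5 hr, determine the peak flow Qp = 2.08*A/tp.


SCS formula: Qp = 2.08 * A / tp.
Qp = 2.08 * 322 / 1.5
   = 669.76 / 1.5
   = 446.51 m^3/s per cm.

446.51


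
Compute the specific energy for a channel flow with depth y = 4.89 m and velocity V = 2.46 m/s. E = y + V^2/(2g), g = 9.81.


Specific energy E = y + V^2/(2g).
Velocity head = V^2/(2g) = 2.46^2 / (2*9.81) = 6.0516 / 19.62 = 0.3084 m.
E = 4.89 + 0.3084 = 5.1984 m.

5.1984


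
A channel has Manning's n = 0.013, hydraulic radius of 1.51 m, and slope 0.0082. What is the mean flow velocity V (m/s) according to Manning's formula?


Manning's equation gives V = (1/n) * R^(2/3) * S^(1/2).
First, compute R^(2/3) = 1.51^(2/3) = 1.3162.
Next, S^(1/2) = 0.0082^(1/2) = 0.090554.
Then 1/n = 1/0.013 = 76.92.
V = 76.92 * 1.3162 * 0.090554 = 9.1681 m/s.

9.1681


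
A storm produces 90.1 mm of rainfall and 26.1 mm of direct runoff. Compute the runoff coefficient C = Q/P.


The runoff coefficient C = runoff depth / rainfall depth.
C = 26.1 / 90.1
  = 0.2897.

0.2897


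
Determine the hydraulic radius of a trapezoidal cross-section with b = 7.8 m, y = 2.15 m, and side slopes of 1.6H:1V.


For a trapezoidal section with side slope z:
A = (b + z*y)*y = (7.8 + 1.6*2.15)*2.15 = 24.166 m^2.
P = b + 2*y*sqrt(1 + z^2) = 7.8 + 2*2.15*sqrt(1 + 1.6^2) = 15.913 m.
R = A/P = 24.166 / 15.913 = 1.5186 m.

1.5186


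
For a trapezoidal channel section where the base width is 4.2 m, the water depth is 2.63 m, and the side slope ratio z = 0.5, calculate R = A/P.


For a trapezoidal section with side slope z:
A = (b + z*y)*y = (4.2 + 0.5*2.63)*2.63 = 14.504 m^2.
P = b + 2*y*sqrt(1 + z^2) = 4.2 + 2*2.63*sqrt(1 + 0.5^2) = 10.081 m.
R = A/P = 14.504 / 10.081 = 1.4388 m.

1.4388


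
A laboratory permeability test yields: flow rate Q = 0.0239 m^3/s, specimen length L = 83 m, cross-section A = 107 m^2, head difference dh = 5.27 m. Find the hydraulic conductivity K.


From K = Q*L / (A*dh):
Numerator: Q*L = 0.0239 * 83 = 1.9837.
Denominator: A*dh = 107 * 5.27 = 563.89.
K = 1.9837 / 563.89 = 0.003518 m/s.

0.003518


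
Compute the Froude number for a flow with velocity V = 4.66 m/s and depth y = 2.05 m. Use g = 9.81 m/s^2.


The Froude number is defined as Fr = V / sqrt(g*y).
g*y = 9.81 * 2.05 = 20.1105.
sqrt(g*y) = sqrt(20.1105) = 4.4845.
Fr = 4.66 / 4.4845 = 1.0391.

1.0391


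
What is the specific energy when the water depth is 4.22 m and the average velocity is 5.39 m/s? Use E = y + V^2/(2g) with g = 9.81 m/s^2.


Specific energy E = y + V^2/(2g).
Velocity head = V^2/(2g) = 5.39^2 / (2*9.81) = 29.0521 / 19.62 = 1.4807 m.
E = 4.22 + 1.4807 = 5.7007 m.

5.7007


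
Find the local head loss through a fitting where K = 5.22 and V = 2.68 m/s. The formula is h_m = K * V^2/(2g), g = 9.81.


Minor loss formula: h_m = K * V^2/(2g).
V^2 = 2.68^2 = 7.1824.
V^2/(2g) = 7.1824 / 19.62 = 0.3661 m.
h_m = 5.22 * 0.3661 = 1.9109 m.

1.9109


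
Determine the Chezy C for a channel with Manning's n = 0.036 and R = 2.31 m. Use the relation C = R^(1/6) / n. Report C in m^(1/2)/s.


The Chezy coefficient relates to Manning's n through C = R^(1/6) / n.
R^(1/6) = 2.31^(1/6) = 1.149746.
C = 1.149746 / 0.036 = 31.94 m^(1/2)/s.

31.94


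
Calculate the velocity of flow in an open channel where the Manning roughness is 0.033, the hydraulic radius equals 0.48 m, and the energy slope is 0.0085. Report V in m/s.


Manning's equation gives V = (1/n) * R^(2/3) * S^(1/2).
First, compute R^(2/3) = 0.48^(2/3) = 0.613.
Next, S^(1/2) = 0.0085^(1/2) = 0.092195.
Then 1/n = 1/0.033 = 30.3.
V = 30.3 * 0.613 * 0.092195 = 1.7127 m/s.

1.7127


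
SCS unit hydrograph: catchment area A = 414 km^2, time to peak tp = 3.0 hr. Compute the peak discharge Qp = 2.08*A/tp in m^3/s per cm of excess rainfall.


SCS formula: Qp = 2.08 * A / tp.
Qp = 2.08 * 414 / 3.0
   = 861.12 / 3.0
   = 287.04 m^3/s per cm.

287.04


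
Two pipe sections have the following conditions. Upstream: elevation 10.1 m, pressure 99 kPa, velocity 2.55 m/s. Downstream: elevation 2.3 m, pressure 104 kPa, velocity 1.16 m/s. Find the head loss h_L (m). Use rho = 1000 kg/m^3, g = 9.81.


Total head at each section: H = z + p/(rho*g) + V^2/(2g).
H1 = 10.1 + 99*1000/(1000*9.81) + 2.55^2/(2*9.81)
   = 10.1 + 10.092 + 0.3314
   = 20.523 m.
H2 = 2.3 + 104*1000/(1000*9.81) + 1.16^2/(2*9.81)
   = 2.3 + 10.601 + 0.0686
   = 12.97 m.
h_L = H1 - H2 = 20.523 - 12.97 = 7.553 m.

7.553


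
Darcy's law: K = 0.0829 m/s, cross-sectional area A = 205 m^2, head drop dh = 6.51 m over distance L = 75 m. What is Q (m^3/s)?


Darcy's law: Q = K * A * i, where i = dh/L.
Hydraulic gradient i = 6.51 / 75 = 0.0868.
Q = 0.0829 * 205 * 0.0868
  = 1.4751 m^3/s.

1.4751


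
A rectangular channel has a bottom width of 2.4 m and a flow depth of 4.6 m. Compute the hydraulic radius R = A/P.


For a rectangular section:
Flow area A = b * y = 2.4 * 4.6 = 11.04 m^2.
Wetted perimeter P = b + 2y = 2.4 + 2*4.6 = 11.6 m.
Hydraulic radius R = A/P = 11.04 / 11.6 = 0.9517 m.

0.9517


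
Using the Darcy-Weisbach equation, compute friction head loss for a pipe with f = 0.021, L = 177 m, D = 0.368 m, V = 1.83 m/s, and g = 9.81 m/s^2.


Darcy-Weisbach equation: h_f = f * (L/D) * V^2/(2g).
f * L/D = 0.021 * 177/0.368 = 10.1005.
V^2/(2g) = 1.83^2 / (2*9.81) = 3.3489 / 19.62 = 0.1707 m.
h_f = 10.1005 * 0.1707 = 1.724 m.

1.724


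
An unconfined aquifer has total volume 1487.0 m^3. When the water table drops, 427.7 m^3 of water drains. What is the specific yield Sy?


Specific yield Sy = Volume drained / Total volume.
Sy = 427.7 / 1487.0
   = 0.2876.

0.2876


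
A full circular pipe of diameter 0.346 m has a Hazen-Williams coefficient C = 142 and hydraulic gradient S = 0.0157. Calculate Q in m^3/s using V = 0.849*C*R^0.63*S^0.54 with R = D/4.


For a full circular pipe, R = D/4 = 0.346/4 = 0.0865 m.
V = 0.849 * 142 * 0.0865^0.63 * 0.0157^0.54
  = 0.849 * 142 * 0.213954 * 0.106117
  = 2.7372 m/s.
Pipe area A = pi*D^2/4 = pi*0.346^2/4 = 0.094 m^2.
Q = A * V = 0.094 * 2.7372 = 0.2574 m^3/s.

0.2574


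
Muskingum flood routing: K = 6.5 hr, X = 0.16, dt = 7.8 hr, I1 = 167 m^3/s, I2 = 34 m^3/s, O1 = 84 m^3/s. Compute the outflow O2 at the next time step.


Muskingum coefficients:
denom = 2*K*(1-X) + dt = 2*6.5*(1-0.16) + 7.8 = 18.72.
C0 = (dt - 2*K*X)/denom = (7.8 - 2*6.5*0.16)/18.72 = 0.3056.
C1 = (dt + 2*K*X)/denom = (7.8 + 2*6.5*0.16)/18.72 = 0.5278.
C2 = (2*K*(1-X) - dt)/denom = 0.1667.
O2 = C0*I2 + C1*I1 + C2*O1
   = 0.3056*34 + 0.5278*167 + 0.1667*84
   = 112.53 m^3/s.

112.53


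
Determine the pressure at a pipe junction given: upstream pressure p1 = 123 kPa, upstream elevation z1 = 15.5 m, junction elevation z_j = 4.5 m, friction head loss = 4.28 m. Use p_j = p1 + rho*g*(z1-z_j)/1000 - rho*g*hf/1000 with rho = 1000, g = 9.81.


Junction pressure: p_j = p1 + rho*g*(z1 - z_j)/1000 - rho*g*hf/1000.
Elevation term = 1000*9.81*(15.5 - 4.5)/1000 = 107.91 kPa.
Friction term = 1000*9.81*4.28/1000 = 41.987 kPa.
p_j = 123 + 107.91 - 41.987 = 188.92 kPa.

188.92


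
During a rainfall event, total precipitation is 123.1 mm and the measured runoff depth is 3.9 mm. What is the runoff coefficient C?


The runoff coefficient C = runoff depth / rainfall depth.
C = 3.9 / 123.1
  = 0.0317.

0.0317


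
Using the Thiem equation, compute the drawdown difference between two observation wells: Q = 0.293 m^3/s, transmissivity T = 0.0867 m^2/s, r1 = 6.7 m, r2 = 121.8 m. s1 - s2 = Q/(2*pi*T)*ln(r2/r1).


Thiem equation: s1 - s2 = Q/(2*pi*T) * ln(r2/r1).
ln(r2/r1) = ln(121.8/6.7) = 2.9003.
Q/(2*pi*T) = 0.293 / (2*pi*0.0867) = 0.293 / 0.5448 = 0.5379.
s1 - s2 = 0.5379 * 2.9003 = 1.5599 m.

1.5599


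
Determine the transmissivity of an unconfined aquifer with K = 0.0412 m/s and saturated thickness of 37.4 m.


Transmissivity is defined as T = K * h.
T = 0.0412 * 37.4
  = 1.5409 m^2/s.

1.5409


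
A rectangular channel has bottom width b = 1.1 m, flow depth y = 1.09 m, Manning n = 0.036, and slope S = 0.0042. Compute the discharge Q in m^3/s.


For a rectangular channel, the cross-sectional area A = b * y = 1.1 * 1.09 = 1.2 m^2.
The wetted perimeter P = b + 2y = 1.1 + 2*1.09 = 3.28 m.
Hydraulic radius R = A/P = 1.2/3.28 = 0.3655 m.
Velocity V = (1/n)*R^(2/3)*S^(1/2) = (1/0.036)*0.3655^(2/3)*0.0042^(1/2) = 0.9203 m/s.
Discharge Q = A * V = 1.2 * 0.9203 = 1.103 m^3/s.

1.103


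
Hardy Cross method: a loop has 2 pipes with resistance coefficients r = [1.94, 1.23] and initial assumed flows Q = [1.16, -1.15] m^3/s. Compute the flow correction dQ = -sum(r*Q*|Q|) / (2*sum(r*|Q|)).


Numerator terms (r*Q*|Q|): 1.94*1.16*|1.16| = 2.6105; 1.23*-1.15*|-1.15| = -1.6267.
Sum of numerator = 0.9838.
Denominator terms (r*|Q|): 1.94*|1.16| = 2.2504; 1.23*|-1.15| = 1.4145.
2 * sum of denominator = 2 * 3.6649 = 7.3298.
dQ = -0.9838 / 7.3298 = -0.1342 m^3/s.

-0.1342


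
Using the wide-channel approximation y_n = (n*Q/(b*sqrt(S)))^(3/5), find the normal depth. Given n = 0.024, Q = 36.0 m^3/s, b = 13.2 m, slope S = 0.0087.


We use the wide-channel approximation y_n = (n*Q/(b*sqrt(S)))^(3/5).
sqrt(S) = sqrt(0.0087) = 0.093274.
Numerator: n*Q = 0.024 * 36.0 = 0.864.
Denominator: b*sqrt(S) = 13.2 * 0.093274 = 1.231217.
arg = 0.7017.
y_n = 0.7017^(3/5) = 0.8086 m.

0.8086


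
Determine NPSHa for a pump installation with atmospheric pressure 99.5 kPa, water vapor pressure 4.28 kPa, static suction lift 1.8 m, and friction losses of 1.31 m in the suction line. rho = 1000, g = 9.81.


NPSHa = p_atm/(rho*g) - z_s - hf_s - p_vap/(rho*g).
p_atm/(rho*g) = 99.5*1000 / (1000*9.81) = 10.143 m.
p_vap/(rho*g) = 4.28*1000 / (1000*9.81) = 0.436 m.
NPSHa = 10.143 - 1.8 - 1.31 - 0.436
      = 6.6 m.

6.6


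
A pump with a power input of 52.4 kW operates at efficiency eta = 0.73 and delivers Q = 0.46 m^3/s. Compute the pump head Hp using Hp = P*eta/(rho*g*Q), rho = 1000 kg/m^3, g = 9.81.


Pump head formula: Hp = P * eta / (rho * g * Q).
Numerator: P * eta = 52.4 * 1000 * 0.73 = 38252.0 W.
Denominator: rho * g * Q = 1000 * 9.81 * 0.46 = 4512.6.
Hp = 38252.0 / 4512.6 = 8.48 m.

8.48


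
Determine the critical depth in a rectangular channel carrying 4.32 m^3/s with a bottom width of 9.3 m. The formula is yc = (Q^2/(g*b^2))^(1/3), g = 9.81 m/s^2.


Using yc = (Q^2 / (g * b^2))^(1/3):
Q^2 = 4.32^2 = 18.66.
g * b^2 = 9.81 * 9.3^2 = 9.81 * 86.49 = 848.47.
Q^2 / (g*b^2) = 18.66 / 848.47 = 0.022.
yc = 0.022^(1/3) = 0.2802 m.

0.2802


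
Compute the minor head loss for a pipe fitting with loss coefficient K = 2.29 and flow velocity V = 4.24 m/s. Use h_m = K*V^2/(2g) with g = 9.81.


Minor loss formula: h_m = K * V^2/(2g).
V^2 = 4.24^2 = 17.9776.
V^2/(2g) = 17.9776 / 19.62 = 0.9163 m.
h_m = 2.29 * 0.9163 = 2.0983 m.

2.0983


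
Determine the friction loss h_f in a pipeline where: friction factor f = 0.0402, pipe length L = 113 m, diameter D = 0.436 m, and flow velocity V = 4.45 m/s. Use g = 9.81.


Darcy-Weisbach equation: h_f = f * (L/D) * V^2/(2g).
f * L/D = 0.0402 * 113/0.436 = 10.4188.
V^2/(2g) = 4.45^2 / (2*9.81) = 19.8025 / 19.62 = 1.0093 m.
h_f = 10.4188 * 1.0093 = 10.516 m.

10.516


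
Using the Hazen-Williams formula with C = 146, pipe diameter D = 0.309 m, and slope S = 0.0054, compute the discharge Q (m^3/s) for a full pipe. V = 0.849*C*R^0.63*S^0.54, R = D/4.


For a full circular pipe, R = D/4 = 0.309/4 = 0.0772 m.
V = 0.849 * 146 * 0.0772^0.63 * 0.0054^0.54
  = 0.849 * 146 * 0.19924 * 0.059634
  = 1.4728 m/s.
Pipe area A = pi*D^2/4 = pi*0.309^2/4 = 0.075 m^2.
Q = A * V = 0.075 * 1.4728 = 0.1104 m^3/s.

0.1104


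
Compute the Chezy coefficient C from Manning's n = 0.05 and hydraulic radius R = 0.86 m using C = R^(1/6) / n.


The Chezy coefficient relates to Manning's n through C = R^(1/6) / n.
R^(1/6) = 0.86^(1/6) = 0.975176.
C = 0.975176 / 0.05 = 19.5 m^(1/2)/s.

19.5


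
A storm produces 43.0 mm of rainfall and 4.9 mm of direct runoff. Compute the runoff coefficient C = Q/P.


The runoff coefficient C = runoff depth / rainfall depth.
C = 4.9 / 43.0
  = 0.114.

0.114


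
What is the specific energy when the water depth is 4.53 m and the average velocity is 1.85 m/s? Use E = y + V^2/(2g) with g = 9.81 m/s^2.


Specific energy E = y + V^2/(2g).
Velocity head = V^2/(2g) = 1.85^2 / (2*9.81) = 3.4225 / 19.62 = 0.1744 m.
E = 4.53 + 0.1744 = 4.7044 m.

4.7044


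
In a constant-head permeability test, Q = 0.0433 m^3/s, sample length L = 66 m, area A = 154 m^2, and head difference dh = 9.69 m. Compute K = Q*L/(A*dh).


From K = Q*L / (A*dh):
Numerator: Q*L = 0.0433 * 66 = 2.8578.
Denominator: A*dh = 154 * 9.69 = 1492.26.
K = 2.8578 / 1492.26 = 0.001915 m/s.

0.001915


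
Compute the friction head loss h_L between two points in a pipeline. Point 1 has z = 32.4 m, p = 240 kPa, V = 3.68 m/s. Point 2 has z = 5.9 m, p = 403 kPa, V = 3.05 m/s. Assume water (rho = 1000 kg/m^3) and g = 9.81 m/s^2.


Total head at each section: H = z + p/(rho*g) + V^2/(2g).
H1 = 32.4 + 240*1000/(1000*9.81) + 3.68^2/(2*9.81)
   = 32.4 + 24.465 + 0.6902
   = 57.555 m.
H2 = 5.9 + 403*1000/(1000*9.81) + 3.05^2/(2*9.81)
   = 5.9 + 41.081 + 0.4741
   = 47.455 m.
h_L = H1 - H2 = 57.555 - 47.455 = 10.1 m.

10.1


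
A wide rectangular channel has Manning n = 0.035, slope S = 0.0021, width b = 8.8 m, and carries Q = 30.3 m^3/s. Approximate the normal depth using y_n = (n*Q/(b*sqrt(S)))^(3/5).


We use the wide-channel approximation y_n = (n*Q/(b*sqrt(S)))^(3/5).
sqrt(S) = sqrt(0.0021) = 0.045826.
Numerator: n*Q = 0.035 * 30.3 = 1.0605.
Denominator: b*sqrt(S) = 8.8 * 0.045826 = 0.403269.
arg = 2.6298.
y_n = 2.6298^(3/5) = 1.7863 m.

1.7863


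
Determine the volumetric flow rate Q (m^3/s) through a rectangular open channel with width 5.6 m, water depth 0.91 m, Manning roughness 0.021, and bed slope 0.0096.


For a rectangular channel, the cross-sectional area A = b * y = 5.6 * 0.91 = 5.1 m^2.
The wetted perimeter P = b + 2y = 5.6 + 2*0.91 = 7.42 m.
Hydraulic radius R = A/P = 5.1/7.42 = 0.6868 m.
Velocity V = (1/n)*R^(2/3)*S^(1/2) = (1/0.021)*0.6868^(2/3)*0.0096^(1/2) = 3.6319 m/s.
Discharge Q = A * V = 5.1 * 3.6319 = 18.508 m^3/s.

18.508


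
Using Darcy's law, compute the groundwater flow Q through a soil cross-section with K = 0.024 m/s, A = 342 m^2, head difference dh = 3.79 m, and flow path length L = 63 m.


Darcy's law: Q = K * A * i, where i = dh/L.
Hydraulic gradient i = 3.79 / 63 = 0.060159.
Q = 0.024 * 342 * 0.060159
  = 0.4938 m^3/s.

0.4938


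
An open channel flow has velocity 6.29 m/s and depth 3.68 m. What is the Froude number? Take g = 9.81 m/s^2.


The Froude number is defined as Fr = V / sqrt(g*y).
g*y = 9.81 * 3.68 = 36.1008.
sqrt(g*y) = sqrt(36.1008) = 6.0084.
Fr = 6.29 / 6.0084 = 1.0469.

1.0469


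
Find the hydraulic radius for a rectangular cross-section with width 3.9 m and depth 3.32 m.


For a rectangular section:
Flow area A = b * y = 3.9 * 3.32 = 12.95 m^2.
Wetted perimeter P = b + 2y = 3.9 + 2*3.32 = 10.54 m.
Hydraulic radius R = A/P = 12.95 / 10.54 = 1.2285 m.

1.2285


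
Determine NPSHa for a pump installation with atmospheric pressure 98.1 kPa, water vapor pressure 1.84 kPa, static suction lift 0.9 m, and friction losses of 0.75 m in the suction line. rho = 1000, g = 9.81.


NPSHa = p_atm/(rho*g) - z_s - hf_s - p_vap/(rho*g).
p_atm/(rho*g) = 98.1*1000 / (1000*9.81) = 10.0 m.
p_vap/(rho*g) = 1.84*1000 / (1000*9.81) = 0.188 m.
NPSHa = 10.0 - 0.9 - 0.75 - 0.188
      = 8.16 m.

8.16


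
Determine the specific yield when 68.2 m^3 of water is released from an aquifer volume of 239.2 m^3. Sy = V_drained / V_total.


Specific yield Sy = Volume drained / Total volume.
Sy = 68.2 / 239.2
   = 0.2851.

0.2851


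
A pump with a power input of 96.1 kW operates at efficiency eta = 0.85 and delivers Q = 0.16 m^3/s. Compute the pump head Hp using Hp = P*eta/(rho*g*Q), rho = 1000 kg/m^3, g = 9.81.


Pump head formula: Hp = P * eta / (rho * g * Q).
Numerator: P * eta = 96.1 * 1000 * 0.85 = 81685.0 W.
Denominator: rho * g * Q = 1000 * 9.81 * 0.16 = 1569.6.
Hp = 81685.0 / 1569.6 = 52.04 m.

52.04


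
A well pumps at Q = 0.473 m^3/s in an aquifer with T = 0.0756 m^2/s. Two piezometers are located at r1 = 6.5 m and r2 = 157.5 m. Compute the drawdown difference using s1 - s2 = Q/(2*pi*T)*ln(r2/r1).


Thiem equation: s1 - s2 = Q/(2*pi*T) * ln(r2/r1).
ln(r2/r1) = ln(157.5/6.5) = 3.1876.
Q/(2*pi*T) = 0.473 / (2*pi*0.0756) = 0.473 / 0.475 = 0.9958.
s1 - s2 = 0.9958 * 3.1876 = 3.1741 m.

3.1741


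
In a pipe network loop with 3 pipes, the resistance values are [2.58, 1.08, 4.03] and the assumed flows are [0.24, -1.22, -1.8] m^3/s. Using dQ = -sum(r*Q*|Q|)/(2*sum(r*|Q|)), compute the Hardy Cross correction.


Numerator terms (r*Q*|Q|): 2.58*0.24*|0.24| = 0.1486; 1.08*-1.22*|-1.22| = -1.6075; 4.03*-1.8*|-1.8| = -13.0572.
Sum of numerator = -14.5161.
Denominator terms (r*|Q|): 2.58*|0.24| = 0.6192; 1.08*|-1.22| = 1.3176; 4.03*|-1.8| = 7.254.
2 * sum of denominator = 2 * 9.1908 = 18.3816.
dQ = --14.5161 / 18.3816 = 0.7897 m^3/s.

0.7897


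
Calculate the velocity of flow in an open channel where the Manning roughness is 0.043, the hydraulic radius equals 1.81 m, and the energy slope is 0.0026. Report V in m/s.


Manning's equation gives V = (1/n) * R^(2/3) * S^(1/2).
First, compute R^(2/3) = 1.81^(2/3) = 1.4852.
Next, S^(1/2) = 0.0026^(1/2) = 0.05099.
Then 1/n = 1/0.043 = 23.26.
V = 23.26 * 1.4852 * 0.05099 = 1.7612 m/s.

1.7612


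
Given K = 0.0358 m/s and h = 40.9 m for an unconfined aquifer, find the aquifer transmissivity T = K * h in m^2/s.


Transmissivity is defined as T = K * h.
T = 0.0358 * 40.9
  = 1.4642 m^2/s.

1.4642


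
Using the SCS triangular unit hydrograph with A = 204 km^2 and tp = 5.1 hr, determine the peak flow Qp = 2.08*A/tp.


SCS formula: Qp = 2.08 * A / tp.
Qp = 2.08 * 204 / 5.1
   = 424.32 / 5.1
   = 83.2 m^3/s per cm.

83.2


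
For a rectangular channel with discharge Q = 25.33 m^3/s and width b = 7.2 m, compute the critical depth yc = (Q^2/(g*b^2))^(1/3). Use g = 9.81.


Using yc = (Q^2 / (g * b^2))^(1/3):
Q^2 = 25.33^2 = 641.61.
g * b^2 = 9.81 * 7.2^2 = 9.81 * 51.84 = 508.55.
Q^2 / (g*b^2) = 641.61 / 508.55 = 1.2616.
yc = 1.2616^(1/3) = 1.0806 m.

1.0806


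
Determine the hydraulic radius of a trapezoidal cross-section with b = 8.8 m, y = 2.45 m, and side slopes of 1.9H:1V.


For a trapezoidal section with side slope z:
A = (b + z*y)*y = (8.8 + 1.9*2.45)*2.45 = 32.965 m^2.
P = b + 2*y*sqrt(1 + z^2) = 8.8 + 2*2.45*sqrt(1 + 1.9^2) = 19.321 m.
R = A/P = 32.965 / 19.321 = 1.7062 m.

1.7062


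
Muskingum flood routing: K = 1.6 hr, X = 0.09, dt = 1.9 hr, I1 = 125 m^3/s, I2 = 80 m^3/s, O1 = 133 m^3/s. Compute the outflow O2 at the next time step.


Muskingum coefficients:
denom = 2*K*(1-X) + dt = 2*1.6*(1-0.09) + 1.9 = 4.812.
C0 = (dt - 2*K*X)/denom = (1.9 - 2*1.6*0.09)/4.812 = 0.335.
C1 = (dt + 2*K*X)/denom = (1.9 + 2*1.6*0.09)/4.812 = 0.4547.
C2 = (2*K*(1-X) - dt)/denom = 0.2103.
O2 = C0*I2 + C1*I1 + C2*O1
   = 0.335*80 + 0.4547*125 + 0.2103*133
   = 111.61 m^3/s.

111.61


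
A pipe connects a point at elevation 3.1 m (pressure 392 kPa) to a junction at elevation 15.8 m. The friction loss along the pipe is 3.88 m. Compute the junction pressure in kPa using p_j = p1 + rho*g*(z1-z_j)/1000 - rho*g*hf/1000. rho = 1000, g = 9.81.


Junction pressure: p_j = p1 + rho*g*(z1 - z_j)/1000 - rho*g*hf/1000.
Elevation term = 1000*9.81*(3.1 - 15.8)/1000 = -124.587 kPa.
Friction term = 1000*9.81*3.88/1000 = 38.063 kPa.
p_j = 392 + -124.587 - 38.063 = 229.35 kPa.

229.35
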